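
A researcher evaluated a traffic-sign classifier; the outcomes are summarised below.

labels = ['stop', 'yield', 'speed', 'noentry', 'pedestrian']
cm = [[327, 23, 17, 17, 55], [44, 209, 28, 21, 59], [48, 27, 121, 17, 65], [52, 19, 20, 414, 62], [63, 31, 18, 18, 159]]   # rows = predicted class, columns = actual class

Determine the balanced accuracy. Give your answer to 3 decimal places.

0.626

Balanced accuracy = mean of per-class recall.
  stop: recall = 327/534 = 0.6124
  yield: recall = 209/309 = 0.6764
  speed: recall = 121/204 = 0.5931
  noentry: recall = 414/487 = 0.8501
  pedestrian: recall = 159/400 = 0.3975
Mean = (0.6124 + 0.6764 + 0.5931 + 0.8501 + 0.3975) / 5 = 0.626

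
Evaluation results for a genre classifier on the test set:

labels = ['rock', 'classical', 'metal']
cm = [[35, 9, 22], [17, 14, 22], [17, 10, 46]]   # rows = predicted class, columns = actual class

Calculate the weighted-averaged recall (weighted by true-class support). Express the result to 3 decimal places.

0.495

Per-class recall (TP/(TP+FN)):
  rock: TP=35, FN=17+17=34 → 35/69 = 0.5072
  classical: TP=14, FN=9+10=19 → 14/33 = 0.4242
  metal: TP=46, FN=22+22=44 → 46/90 = 0.5111
Weighted-recall = Σ (supportᵢ/N)·recallᵢ with N=192: (69/192)·0.5072 + (33/192)·0.4242 + (90/192)·0.5111 = 0.495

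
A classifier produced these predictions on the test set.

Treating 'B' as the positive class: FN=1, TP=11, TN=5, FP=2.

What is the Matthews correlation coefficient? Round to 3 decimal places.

MCC = (TP·TN − FP·FN) / √((TP+FP)(TP+FN)(TN+FP)(TN+FN))
Numerator = 11·5 − 2·1 = 53
Denominator = √(13·12·7·6) = √6552 = 80.9444
MCC = 53 / 80.9444 = 0.655

0.655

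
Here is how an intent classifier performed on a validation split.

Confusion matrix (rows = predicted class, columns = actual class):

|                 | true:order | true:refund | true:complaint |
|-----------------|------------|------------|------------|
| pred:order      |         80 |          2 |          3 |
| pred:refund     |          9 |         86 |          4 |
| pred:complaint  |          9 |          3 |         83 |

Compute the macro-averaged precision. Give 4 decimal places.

0.8945

Per-class precision (TP/(TP+FP)):
  order: TP=80, FP=2+3=5 → 80/85 = 0.94118
  refund: TP=86, FP=9+4=13 → 86/99 = 0.86869
  complaint: TP=83, FP=9+3=12 → 83/95 = 0.87368
Macro-precision = mean = (0.94118 + 0.86869 + 0.87368) / 3 = 0.8945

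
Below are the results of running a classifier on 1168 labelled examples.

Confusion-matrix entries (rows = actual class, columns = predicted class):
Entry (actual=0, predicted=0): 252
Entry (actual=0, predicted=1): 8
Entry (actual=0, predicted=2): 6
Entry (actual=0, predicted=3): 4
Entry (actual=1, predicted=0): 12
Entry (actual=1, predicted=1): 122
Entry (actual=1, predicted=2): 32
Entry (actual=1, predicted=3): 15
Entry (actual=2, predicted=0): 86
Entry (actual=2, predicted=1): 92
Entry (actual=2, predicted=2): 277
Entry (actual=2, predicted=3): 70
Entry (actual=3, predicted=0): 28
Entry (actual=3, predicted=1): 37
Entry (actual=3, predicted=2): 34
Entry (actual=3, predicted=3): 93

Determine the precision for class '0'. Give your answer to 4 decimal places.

Treat '0' as positive and all other classes as negative.
precision = TP/(TP+FP).
0: TP=252, FP=12+86+28=126 → 252/378 = 0.66667

0.6667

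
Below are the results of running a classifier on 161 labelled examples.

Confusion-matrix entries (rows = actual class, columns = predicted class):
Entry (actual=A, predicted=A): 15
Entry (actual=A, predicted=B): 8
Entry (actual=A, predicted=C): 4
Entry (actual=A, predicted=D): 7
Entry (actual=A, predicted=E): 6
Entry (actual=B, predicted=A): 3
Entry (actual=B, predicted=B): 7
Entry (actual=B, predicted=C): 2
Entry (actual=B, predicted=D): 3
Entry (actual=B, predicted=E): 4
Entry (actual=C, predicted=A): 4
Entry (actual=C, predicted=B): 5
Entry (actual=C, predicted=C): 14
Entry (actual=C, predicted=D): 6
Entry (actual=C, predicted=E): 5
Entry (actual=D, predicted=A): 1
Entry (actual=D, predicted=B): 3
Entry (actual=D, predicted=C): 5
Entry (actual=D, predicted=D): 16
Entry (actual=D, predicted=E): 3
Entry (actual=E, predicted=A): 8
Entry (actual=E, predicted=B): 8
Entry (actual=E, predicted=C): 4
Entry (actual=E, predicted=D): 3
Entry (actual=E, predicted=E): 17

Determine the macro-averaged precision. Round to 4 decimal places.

0.4271

Per-class precision (TP/(TP+FP)):
  A: TP=15, FP=3+4+1+8=16 → 15/31 = 0.48387
  B: TP=7, FP=8+5+3+8=24 → 7/31 = 0.22581
  C: TP=14, FP=4+2+5+4=15 → 14/29 = 0.48276
  D: TP=16, FP=7+3+6+3=19 → 16/35 = 0.45714
  E: TP=17, FP=6+4+5+3=18 → 17/35 = 0.48571
Macro-precision = mean = (0.48387 + 0.22581 + 0.48276 + 0.45714 + 0.48571) / 5 = 0.4271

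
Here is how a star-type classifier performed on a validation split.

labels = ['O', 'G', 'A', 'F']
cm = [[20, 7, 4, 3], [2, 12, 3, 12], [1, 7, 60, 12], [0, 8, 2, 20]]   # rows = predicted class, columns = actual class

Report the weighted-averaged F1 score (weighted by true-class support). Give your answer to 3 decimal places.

Per-class F1 score (2·TP/(2·TP+FP+FN)):
  O: TP=20, FP=7+4+3=14, FN=2+1+0=3 → 40/57 = 0.7018
  G: TP=12, FP=2+3+12=17, FN=7+7+8=22 → 24/63 = 0.3810
  A: TP=60, FP=1+7+12=20, FN=4+3+2=9 → 120/149 = 0.8054
  F: TP=20, FP=0+8+2=10, FN=3+12+12=27 → 40/77 = 0.5195
Weighted-F1 score = Σ (supportᵢ/N)·F1 scoreᵢ with N=173: (23/173)·0.7018 + (34/173)·0.3810 + (69/173)·0.8054 + (47/173)·0.5195 = 0.631

0.631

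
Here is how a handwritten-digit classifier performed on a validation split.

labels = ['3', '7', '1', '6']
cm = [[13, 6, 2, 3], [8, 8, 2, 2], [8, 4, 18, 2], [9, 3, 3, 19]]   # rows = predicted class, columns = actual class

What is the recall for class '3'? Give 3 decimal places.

0.342

One-vs-rest for '3': TP = diagonal; FP = other classes predicted '3'; FN = '3' predicted as other.
recall = TP/(TP+FN).
3: TP=13, FN=8+8+9=25 → 13/38 = 0.3421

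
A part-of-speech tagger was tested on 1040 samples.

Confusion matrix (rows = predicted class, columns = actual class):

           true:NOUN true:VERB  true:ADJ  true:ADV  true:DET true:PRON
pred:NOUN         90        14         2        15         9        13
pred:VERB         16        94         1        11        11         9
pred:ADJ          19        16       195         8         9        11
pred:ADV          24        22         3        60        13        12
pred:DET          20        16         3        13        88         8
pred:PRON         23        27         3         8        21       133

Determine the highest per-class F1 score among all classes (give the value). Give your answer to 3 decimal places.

Per-class F1 score (2·TP/(2·TP+FP+FN)):
  NOUN: TP=90, FP=14+2+15+9+13=53, FN=16+19+24+20+23=102 → 180/335 = 0.5373
  VERB: TP=94, FP=16+1+11+11+9=48, FN=14+16+22+16+27=95 → 188/331 = 0.5680
  ADJ: TP=195, FP=19+16+8+9+11=63, FN=2+1+3+3+3=12 → 390/465 = 0.8387
  ADV: TP=60, FP=24+22+3+13+12=74, FN=15+11+8+13+8=55 → 120/249 = 0.4819
  DET: TP=88, FP=20+16+3+13+8=60, FN=9+11+9+13+21=63 → 176/299 = 0.5886
  PRON: TP=133, FP=23+27+3+8+21=82, FN=13+9+11+12+8=53 → 266/401 = 0.6633
Highest is class 'ADJ' with F1 score = 0.839.

0.839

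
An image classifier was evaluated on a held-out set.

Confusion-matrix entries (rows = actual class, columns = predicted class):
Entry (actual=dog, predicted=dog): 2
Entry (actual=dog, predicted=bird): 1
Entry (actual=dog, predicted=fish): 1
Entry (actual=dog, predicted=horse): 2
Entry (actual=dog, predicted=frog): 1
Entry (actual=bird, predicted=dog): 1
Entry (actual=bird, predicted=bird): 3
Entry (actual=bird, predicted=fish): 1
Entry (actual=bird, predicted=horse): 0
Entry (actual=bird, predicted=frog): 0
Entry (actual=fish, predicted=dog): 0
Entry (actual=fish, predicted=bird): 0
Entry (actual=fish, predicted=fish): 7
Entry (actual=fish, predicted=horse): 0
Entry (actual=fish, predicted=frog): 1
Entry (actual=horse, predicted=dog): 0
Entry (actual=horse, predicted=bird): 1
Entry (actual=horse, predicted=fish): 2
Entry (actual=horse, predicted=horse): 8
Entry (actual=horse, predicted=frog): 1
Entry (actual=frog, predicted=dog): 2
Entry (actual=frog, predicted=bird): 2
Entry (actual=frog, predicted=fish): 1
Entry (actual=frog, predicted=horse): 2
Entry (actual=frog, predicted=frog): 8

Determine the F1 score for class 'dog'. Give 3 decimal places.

0.333

F1 score = 2·TP/(2·TP+FP+FN).
dog: TP=2, FP=1+0+0+2=3, FN=1+1+2+1=5 → 4/12 = 0.3333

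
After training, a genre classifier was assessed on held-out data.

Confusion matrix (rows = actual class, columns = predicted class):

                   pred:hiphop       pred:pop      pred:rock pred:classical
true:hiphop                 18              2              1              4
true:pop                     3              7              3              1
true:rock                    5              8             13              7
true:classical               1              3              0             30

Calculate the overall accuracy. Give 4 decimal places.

0.6415

Accuracy = trace / total = (18+7+13+30=68) / 106 = 68/106 = 0.6415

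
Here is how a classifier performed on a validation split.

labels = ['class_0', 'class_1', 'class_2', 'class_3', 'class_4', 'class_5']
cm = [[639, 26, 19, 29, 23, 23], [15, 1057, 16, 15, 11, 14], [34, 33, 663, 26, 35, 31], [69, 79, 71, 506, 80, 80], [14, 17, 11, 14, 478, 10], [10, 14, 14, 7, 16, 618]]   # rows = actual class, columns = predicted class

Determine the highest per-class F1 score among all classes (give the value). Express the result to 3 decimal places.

Per-class F1 score (2·TP/(2·TP+FP+FN)):
  class_0: TP=639, FP=15+34+69+14+10=142, FN=26+19+29+23+23=120 → 1278/1540 = 0.8299
  class_1: TP=1057, FP=26+33+79+17+14=169, FN=15+16+15+11+14=71 → 2114/2354 = 0.8980
  class_2: TP=663, FP=19+16+71+11+14=131, FN=34+33+26+35+31=159 → 1326/1616 = 0.8205
  class_3: TP=506, FP=29+15+26+14+7=91, FN=69+79+71+80+80=379 → 1012/1482 = 0.6829
  class_4: TP=478, FP=23+11+35+80+16=165, FN=14+17+11+14+10=66 → 956/1187 = 0.8054
  class_5: TP=618, FP=23+14+31+80+10=158, FN=10+14+14+7+16=61 → 1236/1455 = 0.8495
Highest is class 'class_1' with F1 score = 0.898.

0.898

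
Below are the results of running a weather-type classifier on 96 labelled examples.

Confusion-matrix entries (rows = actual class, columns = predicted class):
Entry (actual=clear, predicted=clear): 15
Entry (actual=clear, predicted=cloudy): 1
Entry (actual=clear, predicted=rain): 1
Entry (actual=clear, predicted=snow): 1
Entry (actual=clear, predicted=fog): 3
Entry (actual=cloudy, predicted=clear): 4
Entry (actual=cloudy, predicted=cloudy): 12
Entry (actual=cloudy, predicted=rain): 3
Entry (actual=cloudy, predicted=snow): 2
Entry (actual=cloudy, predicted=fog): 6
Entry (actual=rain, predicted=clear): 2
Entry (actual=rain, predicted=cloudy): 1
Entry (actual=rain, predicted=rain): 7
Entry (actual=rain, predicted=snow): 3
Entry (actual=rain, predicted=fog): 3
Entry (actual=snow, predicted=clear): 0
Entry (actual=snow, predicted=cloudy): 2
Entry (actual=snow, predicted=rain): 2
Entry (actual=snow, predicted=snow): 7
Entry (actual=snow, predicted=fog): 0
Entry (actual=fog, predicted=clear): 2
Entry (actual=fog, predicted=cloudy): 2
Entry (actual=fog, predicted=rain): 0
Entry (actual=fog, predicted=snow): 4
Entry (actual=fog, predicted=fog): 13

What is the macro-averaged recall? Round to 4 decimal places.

0.5703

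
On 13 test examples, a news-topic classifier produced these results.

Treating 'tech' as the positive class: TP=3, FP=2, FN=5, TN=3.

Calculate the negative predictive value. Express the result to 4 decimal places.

0.3750

NPV = TN/(TN+FN) = 3/(3+5) = 0.3750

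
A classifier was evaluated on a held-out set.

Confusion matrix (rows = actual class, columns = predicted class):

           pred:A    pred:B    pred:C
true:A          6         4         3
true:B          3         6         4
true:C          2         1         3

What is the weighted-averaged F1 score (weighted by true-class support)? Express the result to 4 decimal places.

Per-class F1 score (2·TP/(2·TP+FP+FN)):
  A: TP=6, FP=3+2=5, FN=4+3=7 → 12/24 = 0.50000
  B: TP=6, FP=4+1=5, FN=3+4=7 → 12/24 = 0.50000
  C: TP=3, FP=3+4=7, FN=2+1=3 → 6/16 = 0.37500
Weighted-F1 score = Σ (supportᵢ/N)·F1 scoreᵢ with N=32: (13/32)·0.50000 + (13/32)·0.50000 + (6/32)·0.37500 = 0.4766

0.4766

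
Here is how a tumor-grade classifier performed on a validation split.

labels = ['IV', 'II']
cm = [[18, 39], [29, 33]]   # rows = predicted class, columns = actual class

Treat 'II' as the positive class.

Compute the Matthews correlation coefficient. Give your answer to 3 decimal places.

-0.155

MCC = (TP·TN − FP·FN) / √((TP+FP)(TP+FN)(TN+FP)(TN+FN))
Numerator = 33·18 − 29·39 = -537
Denominator = √(62·72·47·57) = √11959056 = 3458.1868
MCC = -537 / 3458.1868 = -0.155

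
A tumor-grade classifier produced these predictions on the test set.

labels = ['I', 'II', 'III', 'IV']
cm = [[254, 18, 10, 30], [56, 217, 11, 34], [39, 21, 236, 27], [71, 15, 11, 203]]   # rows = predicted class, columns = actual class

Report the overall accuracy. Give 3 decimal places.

0.726

Accuracy = trace / total = (254+217+236+203=910) / 1253 = 910/1253 = 0.726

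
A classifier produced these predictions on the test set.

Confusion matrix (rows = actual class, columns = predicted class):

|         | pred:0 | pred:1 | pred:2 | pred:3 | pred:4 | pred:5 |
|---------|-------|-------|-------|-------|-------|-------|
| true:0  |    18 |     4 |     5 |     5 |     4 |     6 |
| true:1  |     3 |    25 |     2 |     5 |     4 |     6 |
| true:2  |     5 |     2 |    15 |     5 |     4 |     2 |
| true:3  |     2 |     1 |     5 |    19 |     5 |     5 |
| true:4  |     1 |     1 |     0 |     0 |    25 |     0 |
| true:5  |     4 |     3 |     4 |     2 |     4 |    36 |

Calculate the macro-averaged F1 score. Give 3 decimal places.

Per-class F1 score (2·TP/(2·TP+FP+FN)):
  0: TP=18, FP=3+5+2+1+4=15, FN=4+5+5+4+6=24 → 36/75 = 0.4800
  1: TP=25, FP=4+2+1+1+3=11, FN=3+2+5+4+6=20 → 50/81 = 0.6173
  2: TP=15, FP=5+2+5+0+4=16, FN=5+2+5+4+2=18 → 30/64 = 0.4688
  3: TP=19, FP=5+5+5+0+2=17, FN=2+1+5+5+5=18 → 38/73 = 0.5205
  4: TP=25, FP=4+4+4+5+4=21, FN=1+1+0+0+0=2 → 50/73 = 0.6849
  5: TP=36, FP=6+6+2+5+0=19, FN=4+3+4+2+4=17 → 72/108 = 0.6667
Macro-F1 score = mean = (0.4800 + 0.6173 + 0.4688 + 0.5205 + 0.6849 + 0.6667) / 6 = 0.573

0.573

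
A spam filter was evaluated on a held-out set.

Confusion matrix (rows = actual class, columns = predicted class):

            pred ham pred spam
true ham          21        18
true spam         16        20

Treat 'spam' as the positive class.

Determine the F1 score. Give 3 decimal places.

Precision = TP/(TP+FP) = 20/38 = 0.5263
Recall = TP/(TP+FN) = 20/36 = 0.5556
F1 = 2·TP/(2·TP+FP+FN) = 40/74 = 0.541

0.541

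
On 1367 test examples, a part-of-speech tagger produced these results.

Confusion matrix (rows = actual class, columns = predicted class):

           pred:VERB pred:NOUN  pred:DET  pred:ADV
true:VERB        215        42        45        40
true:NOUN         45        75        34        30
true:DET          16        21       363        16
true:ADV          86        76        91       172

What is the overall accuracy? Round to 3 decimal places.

Accuracy = trace / total = (215+75+363+172=825) / 1367 = 825/1367 = 0.604

0.604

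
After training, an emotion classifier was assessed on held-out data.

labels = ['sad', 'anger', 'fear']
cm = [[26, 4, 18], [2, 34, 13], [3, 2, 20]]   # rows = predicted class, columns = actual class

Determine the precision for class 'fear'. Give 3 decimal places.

0.800

Take TP from the diagonal, FP from the rest of the 'fear' prediction marginal, FN from the rest of the 'fear' actual marginal.
precision = TP/(TP+FP).
fear: TP=20, FP=3+2=5 → 20/25 = 0.8000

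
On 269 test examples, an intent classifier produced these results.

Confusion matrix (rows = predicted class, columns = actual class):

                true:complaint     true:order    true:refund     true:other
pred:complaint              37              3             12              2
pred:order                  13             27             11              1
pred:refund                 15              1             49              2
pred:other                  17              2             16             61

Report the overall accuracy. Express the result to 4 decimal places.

Accuracy = trace / total = (37+27+49+61=174) / 269 = 174/269 = 0.6468

0.6468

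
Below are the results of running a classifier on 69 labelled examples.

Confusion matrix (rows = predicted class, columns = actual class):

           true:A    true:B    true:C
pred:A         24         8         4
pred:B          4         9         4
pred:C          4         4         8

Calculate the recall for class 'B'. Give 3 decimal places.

Treat 'B' as positive and all other classes as negative.
recall = TP/(TP+FN).
B: TP=9, FN=8+4=12 → 9/21 = 0.4286

0.429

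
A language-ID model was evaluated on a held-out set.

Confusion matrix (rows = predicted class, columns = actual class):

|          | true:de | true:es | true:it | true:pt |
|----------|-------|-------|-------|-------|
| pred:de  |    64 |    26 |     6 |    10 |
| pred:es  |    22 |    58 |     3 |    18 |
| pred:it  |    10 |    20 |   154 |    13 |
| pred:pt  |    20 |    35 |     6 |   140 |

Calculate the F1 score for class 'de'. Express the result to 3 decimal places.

0.577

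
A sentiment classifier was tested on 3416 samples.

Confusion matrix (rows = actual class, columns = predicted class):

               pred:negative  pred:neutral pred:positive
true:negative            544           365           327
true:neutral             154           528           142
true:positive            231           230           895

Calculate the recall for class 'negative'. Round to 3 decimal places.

Take TP from the diagonal, FP from the rest of the 'negative' prediction marginal, FN from the rest of the 'negative' actual marginal.
recall = TP/(TP+FN).
negative: TP=544, FN=365+327=692 → 544/1236 = 0.4401

0.440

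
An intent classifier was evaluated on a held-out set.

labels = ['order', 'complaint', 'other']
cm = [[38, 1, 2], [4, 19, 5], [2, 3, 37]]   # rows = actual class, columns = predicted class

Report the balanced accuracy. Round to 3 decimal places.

Balanced accuracy = mean of per-class recall.
  order: recall = 38/41 = 0.9268
  complaint: recall = 19/28 = 0.6786
  other: recall = 37/42 = 0.8810
Mean = (0.9268 + 0.6786 + 0.8810) / 3 = 0.829

0.829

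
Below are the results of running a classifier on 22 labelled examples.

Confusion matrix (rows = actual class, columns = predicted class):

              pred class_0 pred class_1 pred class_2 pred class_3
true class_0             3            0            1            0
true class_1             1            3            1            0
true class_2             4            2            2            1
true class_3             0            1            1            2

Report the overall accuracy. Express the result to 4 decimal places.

0.4545

Accuracy = trace / total = (3+3+2+2=10) / 22 = 10/22 = 0.4545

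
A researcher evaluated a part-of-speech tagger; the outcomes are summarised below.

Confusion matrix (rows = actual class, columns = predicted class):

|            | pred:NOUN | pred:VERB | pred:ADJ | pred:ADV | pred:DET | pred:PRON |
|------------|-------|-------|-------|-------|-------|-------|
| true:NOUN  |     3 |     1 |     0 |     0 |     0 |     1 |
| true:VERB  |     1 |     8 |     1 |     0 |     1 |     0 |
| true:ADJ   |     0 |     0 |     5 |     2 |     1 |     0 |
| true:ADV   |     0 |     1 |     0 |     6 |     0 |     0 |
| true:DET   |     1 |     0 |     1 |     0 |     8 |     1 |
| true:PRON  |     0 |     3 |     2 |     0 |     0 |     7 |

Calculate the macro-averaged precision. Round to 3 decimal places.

0.683

Per-class precision (TP/(TP+FP)):
  NOUN: TP=3, FP=1+0+0+1+0=2 → 3/5 = 0.6000
  VERB: TP=8, FP=1+0+1+0+3=5 → 8/13 = 0.6154
  ADJ: TP=5, FP=0+1+0+1+2=4 → 5/9 = 0.5556
  ADV: TP=6, FP=0+0+2+0+0=2 → 6/8 = 0.7500
  DET: TP=8, FP=0+1+1+0+0=2 → 8/10 = 0.8000
  PRON: TP=7, FP=1+0+0+0+1=2 → 7/9 = 0.7778
Macro-precision = mean = (0.6000 + 0.6154 + 0.5556 + 0.7500 + 0.8000 + 0.7778) / 6 = 0.683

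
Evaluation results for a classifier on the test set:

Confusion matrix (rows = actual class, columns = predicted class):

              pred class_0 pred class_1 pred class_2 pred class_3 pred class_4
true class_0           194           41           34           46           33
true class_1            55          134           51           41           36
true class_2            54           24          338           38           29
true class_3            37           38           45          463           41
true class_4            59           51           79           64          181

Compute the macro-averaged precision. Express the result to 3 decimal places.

Per-class precision (TP/(TP+FP)):
  class_0: TP=194, FP=55+54+37+59=205 → 194/399 = 0.4862
  class_1: TP=134, FP=41+24+38+51=154 → 134/288 = 0.4653
  class_2: TP=338, FP=34+51+45+79=209 → 338/547 = 0.6179
  class_3: TP=463, FP=46+41+38+64=189 → 463/652 = 0.7101
  class_4: TP=181, FP=33+36+29+41=139 → 181/320 = 0.5656
Macro-precision = mean = (0.4862 + 0.4653 + 0.6179 + 0.7101 + 0.5656) / 5 = 0.569

0.569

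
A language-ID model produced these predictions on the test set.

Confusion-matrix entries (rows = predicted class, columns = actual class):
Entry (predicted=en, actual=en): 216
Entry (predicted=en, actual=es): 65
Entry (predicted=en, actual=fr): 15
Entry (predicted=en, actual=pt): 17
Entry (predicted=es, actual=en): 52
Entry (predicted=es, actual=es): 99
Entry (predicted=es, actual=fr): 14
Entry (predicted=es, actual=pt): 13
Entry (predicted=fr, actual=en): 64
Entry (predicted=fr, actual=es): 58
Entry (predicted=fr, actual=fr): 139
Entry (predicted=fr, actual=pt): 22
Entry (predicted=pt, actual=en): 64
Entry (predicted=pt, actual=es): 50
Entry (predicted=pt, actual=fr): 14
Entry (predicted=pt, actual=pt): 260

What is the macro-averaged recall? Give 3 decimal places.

Per-class recall (TP/(TP+FN)):
  en: TP=216, FN=52+64+64=180 → 216/396 = 0.5455
  es: TP=99, FN=65+58+50=173 → 99/272 = 0.3640
  fr: TP=139, FN=15+14+14=43 → 139/182 = 0.7637
  pt: TP=260, FN=17+13+22=52 → 260/312 = 0.8333
Macro-recall = mean = (0.5455 + 0.3640 + 0.7637 + 0.8333) / 4 = 0.627

0.627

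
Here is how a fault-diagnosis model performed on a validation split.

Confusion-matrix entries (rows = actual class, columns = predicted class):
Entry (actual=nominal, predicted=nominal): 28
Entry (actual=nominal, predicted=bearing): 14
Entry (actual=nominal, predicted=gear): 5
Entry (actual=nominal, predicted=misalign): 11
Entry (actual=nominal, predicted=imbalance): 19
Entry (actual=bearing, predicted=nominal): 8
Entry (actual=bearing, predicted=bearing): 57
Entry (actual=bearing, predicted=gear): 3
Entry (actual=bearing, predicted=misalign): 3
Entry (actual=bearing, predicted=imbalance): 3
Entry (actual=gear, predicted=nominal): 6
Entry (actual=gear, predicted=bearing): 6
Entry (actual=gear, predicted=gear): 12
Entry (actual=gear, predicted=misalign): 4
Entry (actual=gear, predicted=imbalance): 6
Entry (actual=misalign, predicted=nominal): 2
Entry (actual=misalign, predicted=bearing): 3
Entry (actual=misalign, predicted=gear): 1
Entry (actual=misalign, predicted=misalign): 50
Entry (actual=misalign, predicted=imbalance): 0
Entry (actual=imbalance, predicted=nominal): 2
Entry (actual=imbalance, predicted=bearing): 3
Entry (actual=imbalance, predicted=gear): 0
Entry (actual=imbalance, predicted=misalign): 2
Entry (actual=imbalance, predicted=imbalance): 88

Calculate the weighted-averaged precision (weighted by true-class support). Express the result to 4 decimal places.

Per-class precision (TP/(TP+FP)):
  nominal: TP=28, FP=8+6+2+2=18 → 28/46 = 0.60870
  bearing: TP=57, FP=14+6+3+3=26 → 57/83 = 0.68675
  gear: TP=12, FP=5+3+1+0=9 → 12/21 = 0.57143
  misalign: TP=50, FP=11+3+4+2=20 → 50/70 = 0.71429
  imbalance: TP=88, FP=19+3+6+0=28 → 88/116 = 0.75862
Weighted-precision = Σ (supportᵢ/N)·precisionᵢ with N=336: (77/336)·0.60870 + (74/336)·0.68675 + (34/336)·0.57143 + (56/336)·0.71429 + (95/336)·0.75862 = 0.6821

0.6821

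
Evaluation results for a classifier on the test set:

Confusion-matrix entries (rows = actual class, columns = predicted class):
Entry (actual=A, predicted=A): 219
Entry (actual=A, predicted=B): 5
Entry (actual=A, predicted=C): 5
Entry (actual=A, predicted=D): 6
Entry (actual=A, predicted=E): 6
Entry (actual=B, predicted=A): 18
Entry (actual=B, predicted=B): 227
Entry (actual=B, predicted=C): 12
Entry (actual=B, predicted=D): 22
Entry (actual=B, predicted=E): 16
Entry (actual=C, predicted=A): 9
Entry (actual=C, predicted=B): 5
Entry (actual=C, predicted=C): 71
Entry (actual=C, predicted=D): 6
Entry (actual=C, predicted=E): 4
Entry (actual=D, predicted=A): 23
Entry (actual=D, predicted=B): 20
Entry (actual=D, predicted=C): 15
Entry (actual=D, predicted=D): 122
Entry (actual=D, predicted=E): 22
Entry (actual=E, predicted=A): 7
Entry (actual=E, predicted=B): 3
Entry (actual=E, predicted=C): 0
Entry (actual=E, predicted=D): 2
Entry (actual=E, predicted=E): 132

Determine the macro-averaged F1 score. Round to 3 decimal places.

0.775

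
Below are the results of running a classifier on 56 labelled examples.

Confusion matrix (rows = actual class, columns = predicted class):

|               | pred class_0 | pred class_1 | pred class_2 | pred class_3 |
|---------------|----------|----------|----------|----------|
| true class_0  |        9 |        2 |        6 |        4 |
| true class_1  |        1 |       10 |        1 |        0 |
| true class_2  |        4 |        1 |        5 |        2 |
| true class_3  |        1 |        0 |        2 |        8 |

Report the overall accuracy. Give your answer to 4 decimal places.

0.5714

Accuracy = trace / total = (9+10+5+8=32) / 56 = 32/56 = 0.5714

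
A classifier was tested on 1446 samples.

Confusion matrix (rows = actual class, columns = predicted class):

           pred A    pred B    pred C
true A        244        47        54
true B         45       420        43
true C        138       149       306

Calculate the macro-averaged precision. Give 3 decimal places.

0.671

Per-class precision (TP/(TP+FP)):
  A: TP=244, FP=45+138=183 → 244/427 = 0.5714
  B: TP=420, FP=47+149=196 → 420/616 = 0.6818
  C: TP=306, FP=54+43=97 → 306/403 = 0.7593
Macro-precision = mean = (0.5714 + 0.6818 + 0.7593) / 3 = 0.671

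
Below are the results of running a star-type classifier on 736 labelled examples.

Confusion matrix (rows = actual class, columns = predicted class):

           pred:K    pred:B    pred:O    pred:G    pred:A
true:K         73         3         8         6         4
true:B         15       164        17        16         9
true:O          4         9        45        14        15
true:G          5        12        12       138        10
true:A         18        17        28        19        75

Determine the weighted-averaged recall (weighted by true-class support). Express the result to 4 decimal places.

Per-class recall (TP/(TP+FN)):
  K: TP=73, FN=3+8+6+4=21 → 73/94 = 0.77660
  B: TP=164, FN=15+17+16+9=57 → 164/221 = 0.74208
  O: TP=45, FN=4+9+14+15=42 → 45/87 = 0.51724
  G: TP=138, FN=5+12+12+10=39 → 138/177 = 0.77966
  A: TP=75, FN=18+17+28+19=82 → 75/157 = 0.47771
Weighted-recall = Σ (supportᵢ/N)·recallᵢ with N=736: (94/736)·0.77660 + (221/736)·0.74208 + (87/736)·0.51724 + (177/736)·0.77966 + (157/736)·0.47771 = 0.6726

0.6726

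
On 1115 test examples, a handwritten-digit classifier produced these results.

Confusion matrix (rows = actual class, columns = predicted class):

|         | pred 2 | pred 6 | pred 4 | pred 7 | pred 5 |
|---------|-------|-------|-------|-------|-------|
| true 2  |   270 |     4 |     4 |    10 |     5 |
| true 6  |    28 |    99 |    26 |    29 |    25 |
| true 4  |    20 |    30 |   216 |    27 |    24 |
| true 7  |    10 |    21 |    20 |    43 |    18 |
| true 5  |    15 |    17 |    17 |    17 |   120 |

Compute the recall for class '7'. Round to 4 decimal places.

Treat '7' as positive and all other classes as negative.
recall = TP/(TP+FN).
7: TP=43, FN=10+21+20+18=69 → 43/112 = 0.38393

0.3839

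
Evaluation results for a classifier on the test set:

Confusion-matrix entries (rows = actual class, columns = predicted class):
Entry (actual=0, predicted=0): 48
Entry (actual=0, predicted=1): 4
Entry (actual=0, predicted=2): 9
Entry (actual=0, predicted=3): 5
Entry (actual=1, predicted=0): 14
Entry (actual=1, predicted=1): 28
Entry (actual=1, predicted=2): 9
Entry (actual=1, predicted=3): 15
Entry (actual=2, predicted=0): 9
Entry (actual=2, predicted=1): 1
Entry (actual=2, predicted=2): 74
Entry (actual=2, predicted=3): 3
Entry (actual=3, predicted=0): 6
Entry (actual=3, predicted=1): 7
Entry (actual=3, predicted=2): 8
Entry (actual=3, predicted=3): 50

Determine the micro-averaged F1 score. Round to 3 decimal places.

Micro-averaging pools counts across classes: ΣTP=200, ΣFP=90, ΣFN=90.
Micro-F1 score = 2·TP/(2·TP+FP+FN) on pooled counts = 0.690 (equals overall accuracy in single-label multiclass).

0.690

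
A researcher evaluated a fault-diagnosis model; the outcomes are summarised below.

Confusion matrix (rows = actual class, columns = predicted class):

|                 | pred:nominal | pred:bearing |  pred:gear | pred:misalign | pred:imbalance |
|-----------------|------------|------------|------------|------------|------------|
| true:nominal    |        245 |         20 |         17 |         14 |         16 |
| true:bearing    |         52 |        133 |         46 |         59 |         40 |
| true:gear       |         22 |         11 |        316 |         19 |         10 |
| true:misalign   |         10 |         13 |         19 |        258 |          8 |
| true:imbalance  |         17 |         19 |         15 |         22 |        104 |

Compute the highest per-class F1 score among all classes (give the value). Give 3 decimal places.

Per-class F1 score (2·TP/(2·TP+FP+FN)):
  nominal: TP=245, FP=52+22+10+17=101, FN=20+17+14+16=67 → 490/658 = 0.7447
  bearing: TP=133, FP=20+11+13+19=63, FN=52+46+59+40=197 → 266/526 = 0.5057
  gear: TP=316, FP=17+46+19+15=97, FN=22+11+19+10=62 → 632/791 = 0.7990
  misalign: TP=258, FP=14+59+19+22=114, FN=10+13+19+8=50 → 516/680 = 0.7588
  imbalance: TP=104, FP=16+40+10+8=74, FN=17+19+15+22=73 → 208/355 = 0.5859
Highest is class 'gear' with F1 score = 0.799.

0.799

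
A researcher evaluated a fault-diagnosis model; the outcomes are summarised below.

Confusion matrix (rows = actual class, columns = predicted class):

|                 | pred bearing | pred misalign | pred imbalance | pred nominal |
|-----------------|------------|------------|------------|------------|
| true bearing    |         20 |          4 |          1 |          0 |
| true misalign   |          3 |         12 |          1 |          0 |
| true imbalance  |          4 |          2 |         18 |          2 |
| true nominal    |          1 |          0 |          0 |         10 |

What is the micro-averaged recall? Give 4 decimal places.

Micro-averaging pools counts across classes: ΣTP=60, ΣFP=18, ΣFN=18.
Micro-recall = TP/(TP+FN) on pooled counts = 0.7692 (equals overall accuracy in single-label multiclass).

0.7692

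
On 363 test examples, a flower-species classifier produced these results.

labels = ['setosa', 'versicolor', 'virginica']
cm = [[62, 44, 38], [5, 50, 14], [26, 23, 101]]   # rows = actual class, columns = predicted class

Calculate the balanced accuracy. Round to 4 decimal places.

Balanced accuracy = mean of per-class recall.
  setosa: recall = 62/144 = 0.43056
  versicolor: recall = 50/69 = 0.72464
  virginica: recall = 101/150 = 0.67333
Mean = (0.43056 + 0.72464 + 0.67333) / 3 = 0.6095

0.6095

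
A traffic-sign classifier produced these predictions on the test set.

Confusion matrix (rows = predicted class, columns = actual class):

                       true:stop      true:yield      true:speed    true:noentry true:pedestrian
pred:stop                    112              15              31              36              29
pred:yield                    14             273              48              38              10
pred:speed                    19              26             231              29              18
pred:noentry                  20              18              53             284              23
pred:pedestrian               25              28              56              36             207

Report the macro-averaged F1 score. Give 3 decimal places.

Per-class F1 score (2·TP/(2·TP+FP+FN)):
  stop: TP=112, FP=15+31+36+29=111, FN=14+19+20+25=78 → 224/413 = 0.5424
  yield: TP=273, FP=14+48+38+10=110, FN=15+26+18+28=87 → 546/743 = 0.7349
  speed: TP=231, FP=19+26+29+18=92, FN=31+48+53+56=188 → 462/742 = 0.6226
  noentry: TP=284, FP=20+18+53+23=114, FN=36+38+29+36=139 → 568/821 = 0.6918
  pedestrian: TP=207, FP=25+28+56+36=145, FN=29+10+18+23=80 → 414/639 = 0.6479
Macro-F1 score = mean = (0.5424 + 0.7349 + 0.6226 + 0.6918 + 0.6479) / 5 = 0.648

0.648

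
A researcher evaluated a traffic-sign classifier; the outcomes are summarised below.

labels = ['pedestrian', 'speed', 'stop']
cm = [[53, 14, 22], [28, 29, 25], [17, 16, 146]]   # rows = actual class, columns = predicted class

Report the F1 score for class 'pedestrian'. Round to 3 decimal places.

F1 score = 2·TP/(2·TP+FP+FN).
pedestrian: TP=53, FP=28+17=45, FN=14+22=36 → 106/187 = 0.5668

0.567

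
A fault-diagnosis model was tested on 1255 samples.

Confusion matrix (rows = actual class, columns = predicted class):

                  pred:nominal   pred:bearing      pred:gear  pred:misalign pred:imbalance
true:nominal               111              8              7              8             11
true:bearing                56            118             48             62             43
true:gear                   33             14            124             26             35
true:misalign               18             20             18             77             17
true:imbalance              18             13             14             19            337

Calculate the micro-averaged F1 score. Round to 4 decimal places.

0.6112

Micro-averaging pools counts across classes: ΣTP=767, ΣFP=488, ΣFN=488.
Micro-F1 score = 2·TP/(2·TP+FP+FN) on pooled counts = 0.6112 (equals overall accuracy in single-label multiclass).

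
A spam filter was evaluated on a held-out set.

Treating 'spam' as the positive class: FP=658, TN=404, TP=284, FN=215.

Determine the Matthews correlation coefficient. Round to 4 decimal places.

MCC = (TP·TN − FP·FN) / √((TP+FP)(TP+FN)(TN+FP)(TN+FN))
Numerator = 284·404 − 658·215 = -26734
Denominator = √(942·499·1062·619) = √309005787924 = 555882.8905
MCC = -26734 / 555882.8905 = -0.0481

-0.0481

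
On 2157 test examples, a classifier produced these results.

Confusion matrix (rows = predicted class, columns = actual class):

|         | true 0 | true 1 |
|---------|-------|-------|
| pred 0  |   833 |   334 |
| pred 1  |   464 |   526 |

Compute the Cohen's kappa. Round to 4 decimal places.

Observed agreement pₒ = trace/N = 1359/2157 = 0.63004
Expected agreement pₑ = Σ (rowᵢ·colᵢ)/N² = (1297·1167 + 860·990)/2157² = 0.50831
κ = (pₒ − pₑ)/(1 − pₑ) = (0.63004 − 0.50831)/(1 − 0.50831) = 0.2476

0.2476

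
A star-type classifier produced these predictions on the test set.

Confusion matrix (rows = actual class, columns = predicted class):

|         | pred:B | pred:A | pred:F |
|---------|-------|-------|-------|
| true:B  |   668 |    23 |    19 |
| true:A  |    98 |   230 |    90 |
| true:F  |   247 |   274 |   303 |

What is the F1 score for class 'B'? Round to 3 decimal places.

0.775

One-vs-rest for 'B': TP = diagonal; FP = other classes predicted 'B'; FN = 'B' predicted as other.
F1 score = 2·TP/(2·TP+FP+FN).
B: TP=668, FP=98+247=345, FN=23+19=42 → 1336/1723 = 0.7754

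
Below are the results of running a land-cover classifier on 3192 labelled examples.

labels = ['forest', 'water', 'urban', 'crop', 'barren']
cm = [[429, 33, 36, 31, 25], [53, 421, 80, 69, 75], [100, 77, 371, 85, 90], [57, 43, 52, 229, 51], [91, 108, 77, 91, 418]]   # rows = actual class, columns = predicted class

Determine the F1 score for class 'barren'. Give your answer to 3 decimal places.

0.579

Take TP from the diagonal, FP from the rest of the 'barren' prediction marginal, FN from the rest of the 'barren' actual marginal.
F1 score = 2·TP/(2·TP+FP+FN).
barren: TP=418, FP=25+75+90+51=241, FN=91+108+77+91=367 → 836/1444 = 0.5789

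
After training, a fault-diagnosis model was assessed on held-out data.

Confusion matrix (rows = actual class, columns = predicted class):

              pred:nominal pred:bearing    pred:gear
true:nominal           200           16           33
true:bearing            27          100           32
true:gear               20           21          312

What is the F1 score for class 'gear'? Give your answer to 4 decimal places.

F1 score = 2·TP/(2·TP+FP+FN).
gear: TP=312, FP=33+32=65, FN=20+21=41 → 624/730 = 0.85479

0.8548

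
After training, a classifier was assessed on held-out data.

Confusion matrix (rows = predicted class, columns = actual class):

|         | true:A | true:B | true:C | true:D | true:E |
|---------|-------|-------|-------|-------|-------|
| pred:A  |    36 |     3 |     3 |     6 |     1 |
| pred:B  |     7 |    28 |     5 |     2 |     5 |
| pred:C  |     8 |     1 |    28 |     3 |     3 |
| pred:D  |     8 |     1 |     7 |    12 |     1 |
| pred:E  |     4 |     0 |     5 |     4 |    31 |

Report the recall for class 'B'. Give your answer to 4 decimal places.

Treat 'B' as positive and all other classes as negative.
recall = TP/(TP+FN).
B: TP=28, FN=3+1+1+0=5 → 28/33 = 0.84848

0.8485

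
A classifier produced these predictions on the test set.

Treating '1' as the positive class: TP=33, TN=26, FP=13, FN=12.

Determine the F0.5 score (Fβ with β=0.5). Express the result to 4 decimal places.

Fβ = (1+β²)·TP / ((1+β²)·TP + β²·FN + FP), with β²=1/4
= 1.25·33 / (1.25·33 + 0.25·12 + 13) = 0.7205

0.7205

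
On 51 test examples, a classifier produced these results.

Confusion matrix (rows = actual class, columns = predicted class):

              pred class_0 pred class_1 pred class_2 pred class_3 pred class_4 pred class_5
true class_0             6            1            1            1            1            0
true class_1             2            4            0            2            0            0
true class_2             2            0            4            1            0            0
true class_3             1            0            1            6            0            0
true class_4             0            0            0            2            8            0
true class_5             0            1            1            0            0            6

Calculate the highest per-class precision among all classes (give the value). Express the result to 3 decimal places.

Per-class precision (TP/(TP+FP)):
  class_0: TP=6, FP=2+2+1+0+0=5 → 6/11 = 0.5455
  class_1: TP=4, FP=1+0+0+0+1=2 → 4/6 = 0.6667
  class_2: TP=4, FP=1+0+1+0+1=3 → 4/7 = 0.5714
  class_3: TP=6, FP=1+2+1+2+0=6 → 6/12 = 0.5000
  class_4: TP=8, FP=1+0+0+0+0=1 → 8/9 = 0.8889
  class_5: TP=6, FP=0+0+0+0+0=0 → 6/6 = 1.0000
Highest is class 'class_5' with precision = 1.000.

1.000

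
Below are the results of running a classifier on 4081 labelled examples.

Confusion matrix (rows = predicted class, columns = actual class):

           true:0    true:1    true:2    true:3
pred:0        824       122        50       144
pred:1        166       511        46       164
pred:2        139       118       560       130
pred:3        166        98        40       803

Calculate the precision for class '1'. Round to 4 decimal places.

Take TP from the diagonal, FP from the rest of the '1' prediction marginal, FN from the rest of the '1' actual marginal.
precision = TP/(TP+FP).
1: TP=511, FP=166+46+164=376 → 511/887 = 0.57610

0.5761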